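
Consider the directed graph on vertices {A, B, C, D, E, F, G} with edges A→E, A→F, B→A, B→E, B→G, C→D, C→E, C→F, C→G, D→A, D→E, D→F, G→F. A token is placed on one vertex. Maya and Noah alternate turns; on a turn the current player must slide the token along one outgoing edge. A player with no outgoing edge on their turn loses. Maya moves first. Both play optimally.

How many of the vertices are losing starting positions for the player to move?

Work bottom-up. With no move the player to move loses. Otherwise the position is W if at least one move leads to an L position for the opponent, and L if every move leads to a W.
Every edge goes from a vertex to one that appears earlier in the order F, E, A, G, D, C, B, so processing vertices in that order labels each vertex after all of its successors.
F: no outgoing edge → L
E: no outgoing edge → L
A: reaches L-position E → W
G: reaches L-position F → W
D: reaches L-position E → W
C: reaches L-position E → W
B: reaches L-position E → W
The L vertices are E, F; that is 2 in all.

2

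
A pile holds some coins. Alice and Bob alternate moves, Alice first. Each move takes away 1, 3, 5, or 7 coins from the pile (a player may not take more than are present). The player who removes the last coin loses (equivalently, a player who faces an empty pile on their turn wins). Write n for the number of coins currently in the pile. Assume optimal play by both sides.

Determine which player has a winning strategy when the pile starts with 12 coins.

Alice wins.

Use the standard recursion: the mover wins at a terminal position; elsewhere, the mover wins exactly when some move hands the opponent an L position.
n=0: no move; the opponent has just taken the last coin and therefore loses → W
n=1: the only move is to 0(W), a W ⇒ L
n=2: can move to 1, which is L ⇒ W
n=3: moves to 2(W), 0(W); every one is W ⇒ L
n=4: can move to 3, which is L ⇒ W
n=5: moves to 4(W), 2(W), 0(W); every one is W ⇒ L
n=6: can move to 5, which is L ⇒ W
n=7: moves to 6(W), 4(W), 2(W), 0(W); every one is W ⇒ L
n=8: can move to 7, which is L ⇒ W
n=9: moves to 8(W), 6(W), 4(W), 2(W); every one is W ⇒ L
n=10: can move to 9, which is L ⇒ W
n=11: moves to 10(W), 8(W), 6(W), 4(W); every one is W ⇒ L
n=12: can move to 11, which is L ⇒ W
The starting position 12 is W: Alice should remove 1, leaving 11, handing over an L position.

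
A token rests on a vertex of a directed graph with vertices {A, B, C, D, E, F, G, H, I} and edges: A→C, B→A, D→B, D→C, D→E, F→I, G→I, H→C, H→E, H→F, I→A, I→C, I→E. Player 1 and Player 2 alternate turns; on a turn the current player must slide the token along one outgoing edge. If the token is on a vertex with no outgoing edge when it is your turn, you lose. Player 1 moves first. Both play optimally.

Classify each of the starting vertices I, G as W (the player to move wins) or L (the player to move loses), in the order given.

Build the W/L table. Terminal = L. A non-terminal position is W if it has a move to some L; otherwise it is L.
Every edge goes from a vertex to one that appears earlier in the order E, C, A, I, F, H, G, B, D, so processing vertices in that order labels each vertex after all of its successors.
E: no outgoing edge → L
C: no outgoing edge → L
A: can move to C, which is L ⇒ W
I: can move to C, which is L ⇒ W
F: the only move is to I(W), a W ⇒ L
H: can move to F, which is L ⇒ W
G: the only move is to I(W), a W ⇒ L
B: the only move is to A(W), a W ⇒ L
D: can move to B, which is L ⇒ W

I: W, G: L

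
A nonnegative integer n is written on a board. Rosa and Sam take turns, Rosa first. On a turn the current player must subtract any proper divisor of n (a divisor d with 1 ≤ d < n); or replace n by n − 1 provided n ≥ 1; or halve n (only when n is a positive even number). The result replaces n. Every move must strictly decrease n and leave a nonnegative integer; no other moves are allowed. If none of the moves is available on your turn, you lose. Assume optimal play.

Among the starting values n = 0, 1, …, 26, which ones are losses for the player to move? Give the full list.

Compute win/loss labels from the base case upward. A position with no move is L. Any other position is W if it can reach an L in one move, else L.
n=0: no move → L
n=1: →0(L), so W
n=2: →1(W) only, which is W, so L
n=3: →2(L), so W
n=4: →2(L), so W
n=5: →4(W) only, which is W, so L
n=6: →5(L), so W
n=7: →6(W) only, which is W, so L
n=8: →7(L), so W
n=9: →6(W), 8(W) — all W, so L
n=10: →5(L), so W
n=11: →10(W) only, which is W, so L
n=12: →9(L), so W
n=13: →12(W) only, which is W, so L
n=14: →7(L), so W
n=15: →10(W), 12(W), 14(W) — all W, so L
n=16: →15(L), so W
n=17: →16(W) only, which is W, so L
n=18: →9(L), so W
n=19: →18(W) only, which is W, so L
n=20: →15(L), so W
n=21: →14(W), 18(W), 20(W) — all W, so L
n=22: →11(L), so W
n=23: →22(W) only, which is W, so L
n=24: →21(L), so W
n=25: →20(W), 24(W) — all W, so L
n=26: →13(L), so W
Reading off the rows marked L gives the requested list; there are 13 such values of n.

0, 2, 5, 7, 9, 11, 13, 15, 17, 19, 21, 23, 25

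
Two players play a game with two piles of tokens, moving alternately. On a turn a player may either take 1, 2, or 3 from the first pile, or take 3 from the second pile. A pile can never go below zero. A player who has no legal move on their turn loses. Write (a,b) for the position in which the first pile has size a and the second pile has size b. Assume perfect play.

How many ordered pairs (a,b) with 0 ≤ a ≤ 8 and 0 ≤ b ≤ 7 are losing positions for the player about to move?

Build the W/L table. Terminal = L. A non-terminal position is W if it has a move to some L; otherwise it is L.
Every move lowers a or b (never raises either), so fill the grid row by row in increasing a, and left to right within a row: each cell's successors are then already labelled.
      b=0  b=1  b=2  b=3  b=4  b=5  b=6  b=7
a=0:    L    L    L    W    W    W    L    L
a=1:    W    W    W    L    L    L    W    W
a=2:    W    W    W    W    W    W    W    W
a=3:    W    W    W    W    W    W    W    W
a=4:    L    L    L    W    W    W    L    L
a=5:    W    W    W    L    L    L    W    W
a=6:    W    W    W    W    W    W    W    W
a=7:    W    W    W    W    W    W    W    W
a=8:    L    L    L    W    W    W    L    L
Cells with no legal move (terminal, hence L): (0,0), (0,1), (0,2).
The remaining L cells, each justified by listing all of its moves:
(0,6): only reaches (0,3)(W), which is W → L
(0,7): only reaches (0,4)(W), which is W → L
(1,3): only reaches (0,3)(W), (1,0)(W), all W → L
(1,4): only reaches (0,4)(W), (1,1)(W), all W → L
(1,5): only reaches (0,5)(W), (1,2)(W), all W → L
(4,0): only reaches (3,0)(W), (2,0)(W), (1,0)(W), all W → L
(4,1): only reaches (3,1)(W), (2,1)(W), (1,1)(W), all W → L
(4,2): only reaches (3,2)(W), (2,2)(W), (1,2)(W), all W → L
(4,6): only reaches (3,6)(W), (2,6)(W), (1,6)(W), (4,3)(W), all W → L
(4,7): only reaches (3,7)(W), (2,7)(W), (1,7)(W), (4,4)(W), all W → L
(5,3): only reaches (4,3)(W), (3,3)(W), (2,3)(W), (5,0)(W), all W → L
(5,4): only reaches (4,4)(W), (3,4)(W), (2,4)(W), (5,1)(W), all W → L
(5,5): only reaches (4,5)(W), (3,5)(W), (2,5)(W), (5,2)(W), all W → L
(8,0): only reaches (7,0)(W), (6,0)(W), (5,0)(W), all W → L
(8,1): only reaches (7,1)(W), (6,1)(W), (5,1)(W), all W → L
(8,2): only reaches (7,2)(W), (6,2)(W), (5,2)(W), all W → L
(8,6): only reaches (7,6)(W), (6,6)(W), (5,6)(W), (8,3)(W), all W → L
(8,7): only reaches (7,7)(W), (6,7)(W), (5,7)(W), (8,4)(W), all W → L
Every other cell has at least one move into one of the L cells above, so it is W.
L cells per row: a=0: 5, a=1: 3, a=2: 0, a=3: 0, a=4: 5, a=5: 3, a=6: 0, a=7: 0, a=8: 5; total 21.

21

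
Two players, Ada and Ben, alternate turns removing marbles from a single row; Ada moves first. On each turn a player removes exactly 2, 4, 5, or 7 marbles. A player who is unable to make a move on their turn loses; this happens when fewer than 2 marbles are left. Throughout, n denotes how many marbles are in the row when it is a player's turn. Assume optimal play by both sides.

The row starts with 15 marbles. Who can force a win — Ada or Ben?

Work bottom-up. With no move the player to move loses. Otherwise the position is W if at least one move leads to an L position for the opponent, and L if every move leads to a W.
n=0: no move → L
n=1: no move → L
n=2: W (go to 0, an L position)
n=3: W (go to 1, an L position)
n=4: W (go to 0, an L position)
n=5: W (go to 1, an L position)
n=6: W (go to 1, an L position)
n=7: W (go to 0, an L position)
n=8: W (go to 1, an L position)
n=9: L (options 7(W), 5(W), 4(W), 2(W) are all W)
n=10: L (options 8(W), 6(W), 5(W), 3(W) are all W)
n=11: W (go to 9, an L position)
n=12: W (go to 10, an L position)
n=13: W (go to 9, an L position)
n=14: W (go to 10, an L position)
n=15: W (go to 10, an L position)
From 15 Ada can remove 5, leaving 10, reaching an L position.

Ada wins.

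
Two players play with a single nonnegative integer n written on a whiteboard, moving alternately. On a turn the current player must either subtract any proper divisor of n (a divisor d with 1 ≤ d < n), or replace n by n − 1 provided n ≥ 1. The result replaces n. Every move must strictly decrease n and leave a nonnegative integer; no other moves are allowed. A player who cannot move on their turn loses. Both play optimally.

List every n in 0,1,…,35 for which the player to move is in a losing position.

0, 2, 5, 7, 9, 11, 13, 15, 17, 19, 21, 23, 25, 27, 29, 31, 33, 35

Positions with no move are L. A position that does have a move is losing for the player to move precisely when every available move leads to a winning position for the opponent. Fill in the labels:
n=0: no move → L
n=1: →0(L), so W
n=2: →1(W) only, which is W, so L
n=3: →2(L), so W
n=4: →2(L), so W
n=5: →4(W) only, which is W, so L
n=6: →5(L), so W
n=7: →6(W) only, which is W, so L
n=8: →7(L), so W
n=9: →6(W), 8(W) — all W, so L
n=10: →5(L), so W
n=11: →10(W) only, which is W, so L
n=12: →9(L), so W
n=13: →12(W) only, which is W, so L
n=14: →7(L), so W
n=15: →10(W), 12(W), 14(W) — all W, so L
n=16: →15(L), so W
n=17: →16(W) only, which is W, so L
n=18: →9(L), so W
n=19: →18(W) only, which is W, so L
n=20: →15(L), so W
n=21: →14(W), 18(W), 20(W) — all W, so L
n=22: →11(L), so W
n=23: →22(W) only, which is W, so L
n=24: →21(L), so W
n=25: →20(W), 24(W) — all W, so L
n=26: →13(L), so W
n=27: →18(W), 24(W), 26(W) — all W, so L
n=28: →21(L), so W
n=29: →28(W) only, which is W, so L
n=30: →15(L), so W
n=31: →30(W) only, which is W, so L
n=32: →31(L), so W
n=33: →22(W), 30(W), 32(W) — all W, so L
n=34: →17(L), so W
n=35: →28(W), 30(W), 34(W) — all W, so L
The losing starting values of n are exactly the entries labelled L in this table (18 of them).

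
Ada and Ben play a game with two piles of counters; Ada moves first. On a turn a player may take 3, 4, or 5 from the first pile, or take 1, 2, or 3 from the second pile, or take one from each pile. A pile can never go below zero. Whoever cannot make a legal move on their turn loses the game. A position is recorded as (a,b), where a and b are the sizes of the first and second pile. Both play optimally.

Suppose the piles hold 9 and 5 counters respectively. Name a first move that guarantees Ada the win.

Label each position W (a win for the player to move) or L (a loss). A position with no legal move is L; any other position is W exactly when some move reaches an L, and L when every move reaches a W.
No move ever increases a pile, so every position that can arise here has a ≤ 9 and b ≤ 5; it is enough to label the cells with 0 ≤ a ≤ 9 and 0 ≤ b ≤ 5.
Every move lowers a or b (never raises either), so fill the grid row by row in increasing a, and left to right within a row: each cell's successors are then already labelled.
      b=0  b=1  b=2  b=3  b=4  b=5
a=0:    L    W    W    W    L    W
a=1:    L    W    W    W    L    W
a=2:    L    W    W    W    L    W
a=3:    W    W    L    W    W    W
a=4:    W    L    W    W    W    L
a=5:    W    L    W    W    W    L
a=6:    W    L    W    W    W    L
a=7:    W    W    W    L    W    W
a=8:    L    W    W    W    W    W
a=9:    L    W    W    W    L    W
Cells with no legal move (terminal, hence L): (0,0), (1,0), (2,0).
The remaining L cells, each justified by listing all of its moves:
(0,4): L (options (0,3)(W), (0,2)(W), (0,1)(W) are all W)
(1,4): L (options (1,3)(W), (1,2)(W), (1,1)(W), (0,3)(W) are all W)
(2,4): L (options (2,3)(W), (2,2)(W), (2,1)(W), (1,3)(W) are all W)
(3,2): L (options (0,2)(W), (3,1)(W), (3,0)(W), (2,1)(W) are all W)
(4,1): L (options (1,1)(W), (0,1)(W), (4,0)(W), (3,0)(W) are all W)
(4,5): L (options (1,5)(W), (0,5)(W), (4,4)(W), (4,3)(W), (4,2)(W), (3,4)(W) are all W)
(5,1): L (options (2,1)(W), (1,1)(W), (0,1)(W), (5,0)(W), (4,0)(W) are all W)
(5,5): L (options (2,5)(W), (1,5)(W), (0,5)(W), (5,4)(W), (5,3)(W), (5,2)(W), (4,4)(W) are all W)
(6,1): L (options (3,1)(W), (2,1)(W), (1,1)(W), (6,0)(W), (5,0)(W) are all W)
(6,5): L (options (3,5)(W), (2,5)(W), (1,5)(W), (6,4)(W), (6,3)(W), (6,2)(W), (5,4)(W) are all W)
(7,3): L (options (4,3)(W), (3,3)(W), (2,3)(W), (7,2)(W), (7,1)(W), (7,0)(W), (6,2)(W) are all W)
(8,0): L (options (5,0)(W), (4,0)(W), (3,0)(W) are all W)
(9,0): L (options (6,0)(W), (5,0)(W), (4,0)(W) are all W)
(9,4): L (options (6,4)(W), (5,4)(W), (4,4)(W), (9,3)(W), (9,2)(W), (9,1)(W), (8,3)(W) are all W)
Every other cell has at least one move into one of the L cells above, so it is W.
From (9,5), the L positions reachable in one move are: (6,5), (5,5), (4,5), (9,4). Any move reaching one of these is winning.

Move to (6,5).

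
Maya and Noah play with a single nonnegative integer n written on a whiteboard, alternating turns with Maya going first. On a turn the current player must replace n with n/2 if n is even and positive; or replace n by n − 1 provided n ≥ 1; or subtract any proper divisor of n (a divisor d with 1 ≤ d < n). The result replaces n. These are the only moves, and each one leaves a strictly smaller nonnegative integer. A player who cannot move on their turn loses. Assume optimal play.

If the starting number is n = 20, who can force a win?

Maya wins.

Compute win/loss labels from the base case upward. A position with no move is L. Any other position is W if it can reach an L in one move, else L.
n=0: no move → L
n=1: W (go to 0, an L position)
n=2: L (sole option 1(W) is W)
n=3: W (go to 2, an L position)
n=4: W (go to 2, an L position)
n=5: L (sole option 4(W) is W)
n=6: W (go to 5, an L position)
n=7: L (sole option 6(W) is W)
n=8: W (go to 7, an L position)
n=9: L (options 6(W), 8(W) are all W)
n=10: W (go to 5, an L position)
n=11: L (sole option 10(W) is W)
n=12: W (go to 9, an L position)
n=13: L (sole option 12(W) is W)
n=14: W (go to 7, an L position)
n=15: L (options 10(W), 12(W), 14(W) are all W)
n=16: W (go to 15, an L position)
n=17: L (sole option 16(W) is W)
n=18: W (go to 9, an L position)
n=19: L (sole option 18(W) is W)
n=20: W (go to 15, an L position)
From 20 Maya can move to 15, reaching an L position.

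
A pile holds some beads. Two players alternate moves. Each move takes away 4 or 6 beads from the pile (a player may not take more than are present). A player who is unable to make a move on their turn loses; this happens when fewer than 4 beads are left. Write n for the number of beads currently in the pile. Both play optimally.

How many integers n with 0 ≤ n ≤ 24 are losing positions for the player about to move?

12

Build the W/L table. Terminal = L. A non-terminal position is W if it has a move to some L; otherwise it is L.
n=0: no move → L
n=1: no move → L
n=2: no move → L
n=3: no move → L
n=4: W (go to 0, an L position)
n=5: W (go to 1, an L position)
n=6: W (go to 2, an L position)
n=7: W (go to 3, an L position)
n=8: W (go to 2, an L position)
n=9: W (go to 3, an L position)
n=10: L (options 6(W), 4(W) are all W)
n=11: L (options 7(W), 5(W) are all W)
n=12: L (options 8(W), 6(W) are all W)
n=13: L (options 9(W), 7(W) are all W)
n=14: W (go to 10, an L position)
n=15: W (go to 11, an L position)
n=16: W (go to 12, an L position)
n=17: W (go to 13, an L position)
n=18: W (go to 12, an L position)
n=19: W (go to 13, an L position)
n=20: L (options 16(W), 14(W) are all W)
n=21: L (options 17(W), 15(W) are all W)
n=22: L (options 18(W), 16(W) are all W)
n=23: L (options 19(W), 17(W) are all W)
n=24: W (go to 20, an L position)
L entries with 0 ≤ n ≤ 24: n = 0, 1, 2, 3, 10, 11, 12, 13, 20, 21, 22, 23; that makes 12.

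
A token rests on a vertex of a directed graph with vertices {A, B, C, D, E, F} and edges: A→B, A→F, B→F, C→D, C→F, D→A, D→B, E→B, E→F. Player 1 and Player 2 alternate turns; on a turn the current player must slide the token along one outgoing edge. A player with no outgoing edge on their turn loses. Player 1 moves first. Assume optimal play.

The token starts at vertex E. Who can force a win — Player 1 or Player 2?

Player 1 wins.

Classify positions by backward induction: terminal positions (no move available) are L. From any other position, the mover wins iff some move reaches an L.
Every edge goes from a vertex to one that appears earlier in the order F, B, A, E, D, C, so processing vertices in that order labels each vertex after all of its successors.
F: no outgoing edge → L
B: reaches L-position F → W
A: reaches L-position F → W
E: reaches L-position F → W
D: only reaches A(W), B(W), all W → L
C: reaches L-position D → W
The starting position E is W: Player 1 should move to F, handing over an L position.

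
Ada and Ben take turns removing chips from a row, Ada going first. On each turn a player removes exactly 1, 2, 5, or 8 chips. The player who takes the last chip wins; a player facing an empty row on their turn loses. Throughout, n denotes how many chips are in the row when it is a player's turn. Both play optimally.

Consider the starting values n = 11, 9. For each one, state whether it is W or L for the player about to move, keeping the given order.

11: W, 9: L

Compute win/loss labels from the base case upward. A position with no move is L. Any other position is W if it can reach an L in one move, else L.
n=0: no move → L
n=1: →0(L), so W
n=2: →0(L), so W
n=3: →2(W), 1(W) — all W, so L
n=4: →3(L), so W
n=5: →3(L), so W
n=6: →5(W), 4(W), 1(W) — all W, so L
n=7: →6(L), so W
n=8: →6(L), so W
n=9: →8(W), 7(W), 4(W), 1(W) — all W, so L
n=10: →9(L), so W
n=11: →9(L), so W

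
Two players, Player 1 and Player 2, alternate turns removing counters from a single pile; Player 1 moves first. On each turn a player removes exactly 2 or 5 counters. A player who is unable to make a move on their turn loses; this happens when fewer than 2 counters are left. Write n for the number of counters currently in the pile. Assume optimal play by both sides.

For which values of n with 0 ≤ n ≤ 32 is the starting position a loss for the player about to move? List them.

Build the W/L table. Terminal = L. A non-terminal position is W if it has a move to some L; otherwise it is L.
n=0: no move → L
n=1: no move → L
n=2: →0(L), so W
n=3: →1(L), so W
n=4: →2(W) only, which is W, so L
n=5: →0(L), so W
n=6: →4(L), so W
n=7: →5(W), 2(W) — all W, so L
n=8: →6(W), 3(W) — all W, so L
n=9: →7(L), so W
n=10: →8(L), so W
n=11: →9(W), 6(W) — all W, so L
n=12: →7(L), so W
n=13: →11(L), so W
n=14: →12(W), 9(W) — all W, so L
n=15: →13(W), 10(W) — all W, so L
n=16: →14(L), so W
n=17: →15(L), so W
n=18: →16(W), 13(W) — all W, so L
n=19: →14(L), so W
n=20: →18(L), so W
n=21: →19(W), 16(W) — all W, so L
n=22: →20(W), 17(W) — all W, so L
n=23: →21(L), so W
n=24: →22(L), so W
n=25: →23(W), 20(W) — all W, so L
n=26: →21(L), so W
n=27: →25(L), so W
n=28: →26(W), 23(W) — all W, so L
n=29: →27(W), 24(W) — all W, so L
n=30: →28(L), so W
n=31: →29(L), so W
n=32: →30(W), 27(W) — all W, so L
Reading off the rows marked L gives the requested list; there are 15 such values of n.

0, 1, 4, 7, 8, 11, 14, 15, 18, 21, 22, 25, 28, 29, 32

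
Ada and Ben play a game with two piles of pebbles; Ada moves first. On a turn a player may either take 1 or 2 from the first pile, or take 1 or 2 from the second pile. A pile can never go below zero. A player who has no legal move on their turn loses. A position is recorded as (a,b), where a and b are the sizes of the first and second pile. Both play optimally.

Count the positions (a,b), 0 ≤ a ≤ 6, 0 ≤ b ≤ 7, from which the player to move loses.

19

Work bottom-up. With no move the player to move loses. Otherwise the position is W if at least one move leads to an L position for the opponent, and L if every move leads to a W.
Every move lowers a or b (never raises either), so fill the grid row by row in increasing a, and left to right within a row: each cell's successors are then already labelled.
      b=0  b=1  b=2  b=3  b=4  b=5  b=6  b=7
a=0:    L    W    W    L    W    W    L    W
a=1:    W    L    W    W    L    W    W    L
a=2:    W    W    L    W    W    L    W    W
a=3:    L    W    W    L    W    W    L    W
a=4:    W    L    W    W    L    W    W    L
a=5:    W    W    L    W    W    L    W    W
a=6:    L    W    W    L    W    W    L    W
Cells with no legal move (terminal, hence L): (0,0).
The remaining L cells, each justified by listing all of its moves:
(0,3): moves to (0,2)(W), (0,1)(W); every one is W ⇒ L
(0,6): moves to (0,5)(W), (0,4)(W); every one is W ⇒ L
(1,1): moves to (0,1)(W), (1,0)(W); every one is W ⇒ L
(1,4): moves to (0,4)(W), (1,3)(W), (1,2)(W); every one is W ⇒ L
(1,7): moves to (0,7)(W), (1,6)(W), (1,5)(W); every one is W ⇒ L
(2,2): moves to (1,2)(W), (0,2)(W), (2,1)(W), (2,0)(W); every one is W ⇒ L
(2,5): moves to (1,5)(W), (0,5)(W), (2,4)(W), (2,3)(W); every one is W ⇒ L
(3,0): moves to (2,0)(W), (1,0)(W); every one is W ⇒ L
(3,3): moves to (2,3)(W), (1,3)(W), (3,2)(W), (3,1)(W); every one is W ⇒ L
(3,6): moves to (2,6)(W), (1,6)(W), (3,5)(W), (3,4)(W); every one is W ⇒ L
(4,1): moves to (3,1)(W), (2,1)(W), (4,0)(W); every one is W ⇒ L
(4,4): moves to (3,4)(W), (2,4)(W), (4,3)(W), (4,2)(W); every one is W ⇒ L
(4,7): moves to (3,7)(W), (2,7)(W), (4,6)(W), (4,5)(W); every one is W ⇒ L
(5,2): moves to (4,2)(W), (3,2)(W), (5,1)(W), (5,0)(W); every one is W ⇒ L
(5,5): moves to (4,5)(W), (3,5)(W), (5,4)(W), (5,3)(W); every one is W ⇒ L
(6,0): moves to (5,0)(W), (4,0)(W); every one is W ⇒ L
(6,3): moves to (5,3)(W), (4,3)(W), (6,2)(W), (6,1)(W); every one is W ⇒ L
(6,6): moves to (5,6)(W), (4,6)(W), (6,5)(W), (6,4)(W); every one is W ⇒ L
Every other cell has at least one move into one of the L cells above, so it is W.
L cells per row: a=0: 3, a=1: 3, a=2: 2, a=3: 3, a=4: 3, a=5: 2, a=6: 3; total 19.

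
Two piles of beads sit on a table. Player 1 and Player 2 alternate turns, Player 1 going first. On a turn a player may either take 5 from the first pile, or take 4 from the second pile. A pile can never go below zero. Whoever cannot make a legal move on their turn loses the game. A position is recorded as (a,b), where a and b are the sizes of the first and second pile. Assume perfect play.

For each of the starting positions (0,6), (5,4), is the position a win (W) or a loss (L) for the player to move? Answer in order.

Use the standard recursion: the mover loses at a terminal position; elsewhere, the mover wins exactly when some move hands the opponent an L position.
No move ever increases a pile, so every position that can arise here has a ≤ 5 and b ≤ 6; it is enough to label the cells with 0 ≤ a ≤ 5 and 0 ≤ b ≤ 6.
Every move lowers a or b (never raises either), so fill the grid row by row in increasing a, and left to right within a row: each cell's successors are then already labelled.
      b=0  b=1  b=2  b=3  b=4  b=5  b=6
a=0:    L    L    L    L    W    W    W
a=1:    L    L    L    L    W    W    W
a=2:    L    L    L    L    W    W    W
a=3:    L    L    L    L    W    W    W
a=4:    L    L    L    L    W    W    W
a=5:    W    W    W    W    L    L    L
Cells with no legal move (terminal, hence L): (0,0), (0,1), (0,2), (0,3), (1,0), (1,1), (1,2), (1,3), (2,0), (2,1), (2,2), (2,3), (3,0), (3,1), (3,2), (3,3), (4,0), (4,1), (4,2), (4,3).
The remaining L cells, each justified by listing all of its moves:
(5,4): L (options (0,4)(W), (5,0)(W) are all W)
(5,5): L (options (0,5)(W), (5,1)(W) are all W)
(5,6): L (options (0,6)(W), (5,2)(W) are all W)
Every other cell has at least one move into one of the L cells above, so it is W.
(0,6): the move to (0,2) reaches an L cell, so W
(5,4): one of the L cells justified above, so L

(0,6): W, (5,4): L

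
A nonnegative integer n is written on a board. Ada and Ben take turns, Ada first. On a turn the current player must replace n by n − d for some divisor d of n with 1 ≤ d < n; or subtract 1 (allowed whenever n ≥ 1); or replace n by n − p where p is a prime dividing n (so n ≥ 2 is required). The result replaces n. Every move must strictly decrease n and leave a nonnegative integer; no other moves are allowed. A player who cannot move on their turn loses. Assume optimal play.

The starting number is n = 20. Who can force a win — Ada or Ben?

Ben wins.

Label each position W (a win for the player to move) or L (a loss). A position with no legal move is L; any other position is W exactly when some move reaches an L, and L when every move reaches a W.
n=0: no move → L
n=1: can move to 0, which is L ⇒ W
n=2: can move to 0, which is L ⇒ W
n=3: can move to 0, which is L ⇒ W
n=4: moves to 2(W), 3(W); every one is W ⇒ L
n=5: can move to 0, which is L ⇒ W
n=6: can move to 4, which is L ⇒ W
n=7: can move to 0, which is L ⇒ W
n=8: can move to 4, which is L ⇒ W
n=9: moves to 6(W), 8(W); every one is W ⇒ L
n=10: can move to 9, which is L ⇒ W
n=11: can move to 0, which is L ⇒ W
n=12: can move to 9, which is L ⇒ W
n=13: can move to 0, which is L ⇒ W
n=14: moves to 7(W), 12(W), 13(W); every one is W ⇒ L
n=15: can move to 14, which is L ⇒ W
n=16: can move to 14, which is L ⇒ W
n=17: can move to 0, which is L ⇒ W
n=18: can move to 9, which is L ⇒ W
n=19: can move to 0, which is L ⇒ W
n=20: moves to 10(W), 15(W), 16(W), 18(W), 19(W); every one is W ⇒ L
Every move from 20 reaches a W position, so the mover loses.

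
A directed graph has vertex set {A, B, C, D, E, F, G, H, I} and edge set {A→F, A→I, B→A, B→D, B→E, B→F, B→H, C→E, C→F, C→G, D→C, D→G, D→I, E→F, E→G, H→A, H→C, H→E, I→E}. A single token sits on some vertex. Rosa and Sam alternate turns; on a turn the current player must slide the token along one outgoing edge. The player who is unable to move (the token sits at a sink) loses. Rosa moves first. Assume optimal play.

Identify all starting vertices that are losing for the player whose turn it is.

Compute win/loss labels from the base case upward. A position with no move is L. Any other position is W if it can reach an L in one move, else L.
Every edge goes from a vertex to one that appears earlier in the order F, G, E, C, I, D, A, H, B, so processing vertices in that order labels each vertex after all of its successors.
F: no outgoing edge → L
G: no outgoing edge → L
E: →G(L), so W
C: →G(L), so W
I: →E(W) only, which is W, so L
D: →I(L), so W
A: →I(L), so W
H: →A(W), C(W), E(W) — all W, so L
B: →H(L), so W
Reading off the rows marked L gives the requested list; there are 4 such vertices.

F, G, H, I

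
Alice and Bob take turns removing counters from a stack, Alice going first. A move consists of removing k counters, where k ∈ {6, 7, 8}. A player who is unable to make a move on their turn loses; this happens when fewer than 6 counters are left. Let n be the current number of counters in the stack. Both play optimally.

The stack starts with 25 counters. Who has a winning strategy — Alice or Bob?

Label each position W (a win for the player to move) or L (a loss). A position with no legal move is L; any other position is W exactly when some move reaches an L, and L when every move reaches a W.
n=0: no move → L
n=1: no move → L
n=2: no move → L
n=3: no move → L
n=4: no move → L
n=5: no move → L
n=6: W (go to 0, an L position)
n=7: W (go to 1, an L position)
n=8: W (go to 2, an L position)
n=9: W (go to 3, an L position)
n=10: W (go to 4, an L position)
n=11: W (go to 5, an L position)
n=12: W (go to 5, an L position)
n=13: W (go to 5, an L position)
n=14: L (options 8(W), 7(W), 6(W) are all W)
n=15: L (options 9(W), 8(W), 7(W) are all W)
n=16: L (options 10(W), 9(W), 8(W) are all W)
n=17: L (options 11(W), 10(W), 9(W) are all W)
n=18: L (options 12(W), 11(W), 10(W) are all W)
n=19: L (options 13(W), 12(W), 11(W) are all W)
n=20: W (go to 14, an L position)
n=21: W (go to 15, an L position)
n=22: W (go to 16, an L position)
n=23: W (go to 17, an L position)
n=24: W (go to 18, an L position)
n=25: W (go to 19, an L position)
The starting position 25 is W: Alice should remove 6, leaving 19, handing over an L position.

Alice wins.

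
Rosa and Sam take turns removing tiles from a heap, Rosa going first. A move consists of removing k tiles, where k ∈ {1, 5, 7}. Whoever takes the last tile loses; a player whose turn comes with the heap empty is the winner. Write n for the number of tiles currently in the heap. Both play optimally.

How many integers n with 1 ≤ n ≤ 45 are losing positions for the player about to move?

Work bottom-up. With no move the player to move wins. Otherwise the position is W if at least one move leads to an L position for the opponent, and L if every move leads to a W.
n=0: no move; the opponent has just taken the last tile and therefore loses → W
n=1: only reaches 0(W), which is W → L
n=2: reaches L-position 1 → W
n=3: only reaches 2(W), which is W → L
n=4: reaches L-position 3 → W
n=5: only reaches 4(W), 0(W), all W → L
n=6: reaches L-position 5 → W
n=7: only reaches 6(W), 2(W), 0(W), all W → L
n=8: reaches L-position 7 → W
n=9: only reaches 8(W), 4(W), 2(W), all W → L
n=10: reaches L-position 9 → W
n=11: only reaches 10(W), 6(W), 4(W), all W → L
n=12: reaches L-position 11 → W
n=13: only reaches 12(W), 8(W), 6(W), all W → L
n=14: reaches L-position 13 → W
n=15: only reaches 14(W), 10(W), 8(W), all W → L
n=16: reaches L-position 15 → W
n=17: only reaches 16(W), 12(W), 10(W), all W → L
n=18: reaches L-position 17 → W
n=19: only reaches 18(W), 14(W), 12(W), all W → L
n=20: reaches L-position 19 → W
n=21: only reaches 20(W), 16(W), 14(W), all W → L
n=22: reaches L-position 21 → W
n=23: only reaches 22(W), 18(W), 16(W), all W → L
n=24: reaches L-position 23 → W
n=25: only reaches 24(W), 20(W), 18(W), all W → L
n=26: reaches L-position 25 → W
n=27: only reaches 26(W), 22(W), 20(W), all W → L
n=28: reaches L-position 27 → W
n=29: only reaches 28(W), 24(W), 22(W), all W → L
n=30: reaches L-position 29 → W
n=31: only reaches 30(W), 26(W), 24(W), all W → L
n=32: reaches L-position 31 → W
n=33: only reaches 32(W), 28(W), 26(W), all W → L
n=34: reaches L-position 33 → W
n=35: only reaches 34(W), 30(W), 28(W), all W → L
n=36: reaches L-position 35 → W
n=37: only reaches 36(W), 32(W), 30(W), all W → L
n=38: reaches L-position 37 → W
n=39: only reaches 38(W), 34(W), 32(W), all W → L
n=40: reaches L-position 39 → W
n=41: only reaches 40(W), 36(W), 34(W), all W → L
n=42: reaches L-position 41 → W
n=43: only reaches 42(W), 38(W), 36(W), all W → L
n=44: reaches L-position 43 → W
n=45: only reaches 44(W), 40(W), 38(W), all W → L
L entries with 1 ≤ n ≤ 45 (the range starts at n=1): n = 1, 3, 5, 7, 9, 11, 13, 15, 17, 19, 21, 23, 25, 27, 29, 31, 33, 35, 37, 39, 41, 43, 45; that makes 23.

23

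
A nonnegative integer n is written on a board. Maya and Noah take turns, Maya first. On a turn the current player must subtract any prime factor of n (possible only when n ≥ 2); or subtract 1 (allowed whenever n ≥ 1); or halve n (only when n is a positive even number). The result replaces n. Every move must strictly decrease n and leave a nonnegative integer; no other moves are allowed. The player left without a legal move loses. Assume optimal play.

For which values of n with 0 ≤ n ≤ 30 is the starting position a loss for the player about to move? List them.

Classify positions by backward induction: terminal positions (no move available) are L. From any other position, the mover wins iff some move reaches an L.
n=0: no move → L
n=1: W (go to 0, an L position)
n=2: W (go to 0, an L position)
n=3: W (go to 0, an L position)
n=4: L (options 2(W), 3(W) are all W)
n=5: W (go to 0, an L position)
n=6: W (go to 4, an L position)
n=7: W (go to 0, an L position)
n=8: W (go to 4, an L position)
n=9: L (options 6(W), 8(W) are all W)
n=10: W (go to 9, an L position)
n=11: W (go to 0, an L position)
n=12: W (go to 9, an L position)
n=13: W (go to 0, an L position)
n=14: L (options 7(W), 12(W), 13(W) are all W)
n=15: W (go to 14, an L position)
n=16: W (go to 14, an L position)
n=17: W (go to 0, an L position)
n=18: W (go to 9, an L position)
n=19: W (go to 0, an L position)
n=20: L (options 10(W), 15(W), 18(W), 19(W) are all W)
n=21: W (go to 14, an L position)
n=22: W (go to 20, an L position)
n=23: W (go to 0, an L position)
n=24: L (options 12(W), 21(W), 22(W), 23(W) are all W)
n=25: W (go to 20, an L position)
n=26: W (go to 24, an L position)
n=27: W (go to 24, an L position)
n=28: W (go to 14, an L position)
n=29: W (go to 0, an L position)
n=30: L (options 15(W), 25(W), 27(W), 28(W), 29(W) are all W)
The losing starting values of n are exactly the entries labelled L in this table (7 of them).

0, 4, 9, 14, 20, 24, 30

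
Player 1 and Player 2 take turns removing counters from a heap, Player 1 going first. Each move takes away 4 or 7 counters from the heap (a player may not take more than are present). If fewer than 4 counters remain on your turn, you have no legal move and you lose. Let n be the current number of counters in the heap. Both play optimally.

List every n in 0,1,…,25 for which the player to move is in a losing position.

Label each position W (a win for the player to move) or L (a loss). A position with no legal move is L; any other position is W exactly when some move reaches an L, and L when every move reaches a W.
n=0: no move → L
n=1: no move → L
n=2: no move → L
n=3: no move → L
n=4: can move to 0, which is L ⇒ W
n=5: can move to 1, which is L ⇒ W
n=6: can move to 2, which is L ⇒ W
n=7: can move to 3, which is L ⇒ W
n=8: can move to 1, which is L ⇒ W
n=9: can move to 2, which is L ⇒ W
n=10: can move to 3, which is L ⇒ W
n=11: moves to 7(W), 4(W); every one is W ⇒ L
n=12: moves to 8(W), 5(W); every one is W ⇒ L
n=13: moves to 9(W), 6(W); every one is W ⇒ L
n=14: moves to 10(W), 7(W); every one is W ⇒ L
n=15: can move to 11, which is L ⇒ W
n=16: can move to 12, which is L ⇒ W
n=17: can move to 13, which is L ⇒ W
n=18: can move to 14, which is L ⇒ W
n=19: can move to 12, which is L ⇒ W
n=20: can move to 13, which is L ⇒ W
n=21: can move to 14, which is L ⇒ W
n=22: moves to 18(W), 15(W); every one is W ⇒ L
n=23: moves to 19(W), 16(W); every one is W ⇒ L
n=24: moves to 20(W), 17(W); every one is W ⇒ L
n=25: moves to 21(W), 18(W); every one is W ⇒ L
The losing starting values of n are exactly the entries labelled L in this table (12 of them).

0, 1, 2, 3, 11, 12, 13, 14, 22, 23, 24, 25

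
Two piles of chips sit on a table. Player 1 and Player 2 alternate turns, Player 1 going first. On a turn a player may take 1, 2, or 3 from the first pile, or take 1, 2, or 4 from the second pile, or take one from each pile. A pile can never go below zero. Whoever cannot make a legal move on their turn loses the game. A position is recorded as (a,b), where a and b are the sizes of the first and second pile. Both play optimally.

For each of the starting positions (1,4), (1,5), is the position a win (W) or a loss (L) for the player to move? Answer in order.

Build the W/L table. Terminal = L. A non-terminal position is W if it has a move to some L; otherwise it is L.
No move ever increases a pile, so every position that can arise here has a ≤ 1 and b ≤ 5; it is enough to label the cells with 0 ≤ a ≤ 1 and 0 ≤ b ≤ 5.
Every move lowers a or b (never raises either), so fill the grid row by row in increasing a, and left to right within a row: each cell's successors are then already labelled.
      b=0  b=1  b=2  b=3  b=4  b=5
a=0:    L    W    W    L    W    W
a=1:    W    W    L    W    W    L
Cells with no legal move (terminal, hence L): (0,0).
The remaining L cells, each justified by listing all of its moves:
(0,3): L (options (0,2)(W), (0,1)(W) are all W)
(1,2): L (options (0,2)(W), (1,1)(W), (1,0)(W), (0,1)(W) are all W)
(1,5): L (options (0,5)(W), (1,4)(W), (1,3)(W), (1,1)(W), (0,4)(W) are all W)
Every other cell has at least one move into one of the L cells above, so it is W.
(1,4): the move to (1,2) reaches an L cell, so W
(1,5): one of the L cells justified above, so L

(1,4): W, (1,5): L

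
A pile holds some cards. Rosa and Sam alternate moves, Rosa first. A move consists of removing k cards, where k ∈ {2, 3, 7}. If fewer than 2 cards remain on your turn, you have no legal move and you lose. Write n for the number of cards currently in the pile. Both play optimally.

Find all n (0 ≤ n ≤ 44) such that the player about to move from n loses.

0, 1, 5, 6, 10, 11, 15, 16, 20, 21, 25, 26, 30, 31, 35, 36, 40, 41

Compute win/loss labels from the base case upward. A position with no move is L. Any other position is W if it can reach an L in one move, else L.
n=0: no move → L
n=1: no move → L
n=2: W (go to 0, an L position)
n=3: W (go to 1, an L position)
n=4: W (go to 1, an L position)
n=5: L (options 3(W), 2(W) are all W)
n=6: L (options 4(W), 3(W) are all W)
n=7: W (go to 5, an L position)
n=8: W (go to 6, an L position)
n=9: W (go to 6, an L position)
n=10: L (options 8(W), 7(W), 3(W) are all W)
n=11: L (options 9(W), 8(W), 4(W) are all W)
n=12: W (go to 10, an L position)
n=13: W (go to 11, an L position)
n=14: W (go to 11, an L position)
n=15: L (options 13(W), 12(W), 8(W) are all W)
n=16: L (options 14(W), 13(W), 9(W) are all W)
n=17: W (go to 15, an L position)
n=18: W (go to 16, an L position)
n=19: W (go to 16, an L position)
n=20: L (options 18(W), 17(W), 13(W) are all W)
n=21: L (options 19(W), 18(W), 14(W) are all W)
n=22: W (go to 20, an L position)
n=23: W (go to 21, an L position)
n=24: W (go to 21, an L position)
n=25: L (options 23(W), 22(W), 18(W) are all W)
n=26: L (options 24(W), 23(W), 19(W) are all W)
n=27: W (go to 25, an L position)
n=28: W (go to 26, an L position)
n=29: W (go to 26, an L position)
n=30: L (options 28(W), 27(W), 23(W) are all W)
n=31: L (options 29(W), 28(W), 24(W) are all W)
n=32: W (go to 30, an L position)
n=33: W (go to 31, an L position)
n=34: W (go to 31, an L position)
n=35: L (options 33(W), 32(W), 28(W) are all W)
n=36: L (options 34(W), 33(W), 29(W) are all W)
n=37: W (go to 35, an L position)
n=38: W (go to 36, an L position)
n=39: W (go to 36, an L position)
n=40: L (options 38(W), 37(W), 33(W) are all W)
n=41: L (options 39(W), 38(W), 34(W) are all W)
n=42: W (go to 40, an L position)
n=43: W (go to 41, an L position)
n=44: W (go to 41, an L position)
Reading off the rows marked L gives the requested list; there are 18 such values of n.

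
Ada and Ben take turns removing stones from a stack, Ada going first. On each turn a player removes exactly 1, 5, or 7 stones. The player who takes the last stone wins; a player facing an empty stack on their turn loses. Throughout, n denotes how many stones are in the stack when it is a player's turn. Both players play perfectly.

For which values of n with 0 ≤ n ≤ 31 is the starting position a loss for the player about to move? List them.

Positions with no move are L. A position that does have a move is losing for the player to move precisely when every available move leads to a winning position for the opponent. Fill in the labels:
n=0: no move → L
n=1: W (go to 0, an L position)
n=2: L (sole option 1(W) is W)
n=3: W (go to 2, an L position)
n=4: L (sole option 3(W) is W)
n=5: W (go to 4, an L position)
n=6: L (options 5(W), 1(W) are all W)
n=7: W (go to 6, an L position)
n=8: L (options 7(W), 3(W), 1(W) are all W)
n=9: W (go to 8, an L position)
n=10: L (options 9(W), 5(W), 3(W) are all W)
n=11: W (go to 10, an L position)
n=12: L (options 11(W), 7(W), 5(W) are all W)
n=13: W (go to 12, an L position)
n=14: L (options 13(W), 9(W), 7(W) are all W)
n=15: W (go to 14, an L position)
n=16: L (options 15(W), 11(W), 9(W) are all W)
n=17: W (go to 16, an L position)
n=18: L (options 17(W), 13(W), 11(W) are all W)
n=19: W (go to 18, an L position)
n=20: L (options 19(W), 15(W), 13(W) are all W)
n=21: W (go to 20, an L position)
n=22: L (options 21(W), 17(W), 15(W) are all W)
n=23: W (go to 22, an L position)
n=24: L (options 23(W), 19(W), 17(W) are all W)
n=25: W (go to 24, an L position)
n=26: L (options 25(W), 21(W), 19(W) are all W)
n=27: W (go to 26, an L position)
n=28: L (options 27(W), 23(W), 21(W) are all W)
n=29: W (go to 28, an L position)
n=30: L (options 29(W), 25(W), 23(W) are all W)
n=31: W (go to 30, an L position)
Reading off the rows marked L gives the requested list; there are 16 such values of n.

0, 2, 4, 6, 8, 10, 12, 14, 16, 18, 20, 22, 24, 26, 28, 30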